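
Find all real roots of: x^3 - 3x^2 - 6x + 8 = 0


Let p(x) = x^3 - 3x^2 - 6x + 8. By the rational root theorem (leading coefficient 1), any rational root is an integer divisor of 8: try ±1, ±2, ... in turn.
Test x = 1: value = 0 ✓, so (x - 1) is a factor.
Synthetic division by (x - 1): bring down 1; 1(1) - 3 = -2; (-2)(1) - 6 = -8; (-8)(1) + 8 = 0 → quotient x^2 - 2x - 8, remainder 0.
Solve the quadratic x^2 - 2x - 8 = 0: discriminant = (-2)^2 - 4(1)(-8) = 4 + 32 = 36.
sqrt(36) = 6, so x = (2 ± 6)/2: x = 4 or x = -2.

x = -2, x = 1, x = 4


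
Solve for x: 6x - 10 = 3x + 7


Starting with: 6x - 10 = 3x + 7
Move all x terms to left: (6 - 3)x = 7 + 10
Simplify: 3x = 17
Divide both sides by 3: x = 17/3

x = 17/3


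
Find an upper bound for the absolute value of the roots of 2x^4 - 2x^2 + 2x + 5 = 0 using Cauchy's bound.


Cauchy's bound: all roots r satisfy |r| <= 1 + max(|a_i/a_n|) for i = 0,...,n-1
where a_n is the leading coefficient.

Coefficients: [2, 0, -2, 2, 5]
Leading coefficient a_n = 2
Ratios |a_i/a_n|: 0, 1, 1, 5/2
Maximum ratio: 5/2
Cauchy's bound: |r| <= 1 + 5/2 = 7/2

Upper bound = 7/2


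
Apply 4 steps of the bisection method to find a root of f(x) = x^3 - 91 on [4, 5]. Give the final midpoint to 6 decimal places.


f(x) = x^3 - 91
f(4) = -27 < 0
f(5) = 34 > 0

Step 1: midpoint = (4.000000 + 5.000000)/2 = 4.500000
  f(4.500000) = 0.125000
  f(mid) > 0, so root is in [4.000000, 4.500000]

Step 2: midpoint = (4.000000 + 4.500000)/2 = 4.250000
  f(4.250000) = -14.234375
  f(mid) < 0, so root is in [4.250000, 4.500000]

Step 3: midpoint = (4.250000 + 4.500000)/2 = 4.375000
  f(4.375000) = -7.259766
  f(mid) < 0, so root is in [4.375000, 4.500000]

Step 4: midpoint = (4.375000 + 4.500000)/2 = 4.437500
  f(4.437500) = -3.619385
  f(mid) < 0, so root is in [4.437500, 4.500000]

midpoint = 4.437500


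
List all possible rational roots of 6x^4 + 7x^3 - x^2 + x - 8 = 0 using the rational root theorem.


Rational root theorem: possible roots are ±p/q where:
  p divides the constant term (-8): p ∈ {1, 2, 4, 8}
  q divides the leading coefficient (6): q ∈ {1, 2, 3, 6}

All possible rational roots: -8, -4, -8/3, -2, -4/3, -1, -2/3, -1/2, -1/3, -1/6, 1/6, 1/3, 1/2, 2/3, 1, 4/3, 2, 8/3, 4, 8

-8, -4, -8/3, -2, -4/3, -1, -2/3, -1/2, -1/3, -1/6, 1/6, 1/3, 1/2, 2/3, 1, 4/3, 2, 8/3, 4, 8


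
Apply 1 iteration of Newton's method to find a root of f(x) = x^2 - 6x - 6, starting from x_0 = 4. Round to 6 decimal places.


Newton's method: x_(n+1) = x_n - f(x_n)/f'(x_n)
f(x) = x^2 - 6x - 6
f'(x) = 2x - 6

Iteration 1:
  f(4.000000) = -14.000000
  f'(4.000000) = 2.000000
  x_1 = 4.000000 - (-14.000000)/(2.000000) = 11.000000

x_1 = 11.000000


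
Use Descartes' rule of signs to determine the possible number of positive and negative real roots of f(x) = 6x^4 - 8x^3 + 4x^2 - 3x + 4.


Descartes' rule of signs:

For positive roots, count sign changes in f(x) = 6x^4 - 8x^3 + 4x^2 - 3x + 4:
Signs of coefficients: +, -, +, -, +
Number of sign changes: 4
Possible positive real roots: 4, 2, 0

For negative roots, examine f(-x) = 6x^4 + 8x^3 + 4x^2 + 3x + 4:
Signs of coefficients: +, +, +, +, +
Number of sign changes: 0
Possible negative real roots: 0

Positive roots: 4 or 2 or 0; Negative roots: 0


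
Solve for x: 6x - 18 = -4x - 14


Starting with: 6x - 18 = -4x - 14
Move all x terms to left: (6 + 4)x = -14 + 18
Simplify: 10x = 4
Divide both sides by 10: x = 2/5

x = 2/5


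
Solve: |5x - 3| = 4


An absolute value equation |expr| = 4 gives two cases:
Case 1: 5x - 3 = 4
  5x = 7, so x = 7/5
Case 2: 5x - 3 = -4
  5x = -1, so x = -1/5

x = -1/5, x = 7/5


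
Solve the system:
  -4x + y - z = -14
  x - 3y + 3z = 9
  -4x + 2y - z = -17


Using Cramer's rule. Expand each determinant along the first row.
D  = (-4)*[(-3)*(-1) - 3*2] - 1*[1*(-1) - 3*(-4)] + (-1)*[1*2 - (-3)*(-4)]
  = (-4)*(-3) - 1*(11) + (-1)*(-10) = 11
Dx = (-14)*[(-3)*(-1) - 3*2] - 1*[9*(-1) - 3*(-17)] + (-1)*[9*2 - (-3)*(-17)]
  = (-14)*(-3) - 1*(42) + (-1)*(-33) = 33
Dy = (-4)*[9*(-1) - 3*(-17)] - (-14)*[1*(-1) - 3*(-4)] + (-1)*[1*(-17) - 9*(-4)]
  = (-4)*(42) - (-14)*(11) + (-1)*(19) = -33
Dz = (-4)*[(-3)*(-17) - 9*2] - 1*[1*(-17) - 9*(-4)] + (-14)*[1*2 - (-3)*(-4)]
  = (-4)*(33) - 1*(19) + (-14)*(-10) = -11
x = Dx/D = 33/11 = 3, y = Dy/D = -33/11 = -3, z = Dz/D = -11/11 = -1
Check eq1: (-4)(3) + (1)(-3) + (-1)(-1) = -14 = -14 ✓
Check eq2: (1)(3) + (-3)(-3) + (3)(-1) = 9 = 9 ✓
Check eq3: (-4)(3) + (2)(-3) + (-1)(-1) = -17 = -17 ✓

x = 3, y = -3, z = -1


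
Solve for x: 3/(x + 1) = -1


Multiply both sides by (x + 1): 3 = -1(x + 1)
Distribute: 3 = -x - 1
-x = 3 + 1 = 4
x = -4

x = -4


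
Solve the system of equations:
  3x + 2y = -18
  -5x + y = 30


Using Cramer's rule:
Determinant D = (3)(1) - (-5)(2) = 3 + 10 = 13
Dx = (-18)(1) - (30)(2) = -18 - 60 = -78
Dy = (3)(30) - (-5)(-18) = 90 - 90 = 0
x = Dx/D = -78/13 = -6
y = Dy/D = 0/13 = 0

x = -6, y = 0


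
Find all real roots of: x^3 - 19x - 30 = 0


Let p(x) = x^3 - 19x - 30. By the rational root theorem (leading coefficient 1), any rational root is an integer divisor of 30: try ±1, ±2, ... in turn.
Test x = 1: value = -48 ≠ 0.
Test x = -1: value = -12 ≠ 0.
Test x = 2: value = -60 ≠ 0.
Test x = -2: value = 0 ✓, so (x + 2) is a factor.
Synthetic division by (x + 2): bring down 1; 1(-2) + 0 = -2; (-2)(-2) - 19 = -15; (-15)(-2) - 30 = 0 → quotient x^2 - 2x - 15, remainder 0.
Solve the quadratic x^2 - 2x - 15 = 0: discriminant = (-2)^2 - 4(1)(-15) = 4 + 60 = 64.
sqrt(64) = 8, so x = (2 ± 8)/2: x = 5 or x = -3.

x = -3, x = -2, x = 5


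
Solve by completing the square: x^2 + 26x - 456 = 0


Start: x^2 + 26x - 456 = 0
Move constant: x^2 + 26x = 456
Half of 26 is 13, squared is 169
Add 169 to both sides: x^2 + 26x + 169 = 625
(x + 13)^2 = 625
x + 13 = ±25
x = -13 + 25 = 12 or x = -13 - 25 = -38

x = -38, x = 12


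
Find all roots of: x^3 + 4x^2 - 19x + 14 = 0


Let p(x) = x^3 + 4x^2 - 19x + 14. By the rational root theorem (leading coefficient 1), any rational root is an integer divisor of 14: try ±1, ±2, ... in turn.
Test x = 1: value = 0 ✓, so (x - 1) is a factor.
Synthetic division by (x - 1): bring down 1; 1(1) + 4 = 5; 5(1) - 19 = -14; (-14)(1) + 14 = 0 → quotient x^2 + 5x - 14, remainder 0.
Solve the quadratic x^2 + 5x - 14 = 0: discriminant = 5^2 - 4(1)(-14) = 25 + 56 = 81.
sqrt(81) = 9, so x = (-5 ± 9)/2: x = 2 or x = -7.
Collecting all roots found:

x = -7, x = 1, x = 2


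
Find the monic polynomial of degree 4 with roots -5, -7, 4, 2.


A monic polynomial with roots -5, -7, 4, 2 is:
p(x) = (x + 5)(x + 7)(x - 4)(x - 2)
After multiplying by (x + 5): x + 5
After multiplying by (x + 7): x^2 + 12x + 35
After multiplying by (x - 4): x^3 + 8x^2 - 13x - 140
After multiplying by (x - 2): x^4 + 6x^3 - 29x^2 - 114x + 280

x^4 + 6x^3 - 29x^2 - 114x + 280


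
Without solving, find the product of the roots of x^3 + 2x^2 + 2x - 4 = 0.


By Vieta's formulas for x^3 + bx^2 + cx + d = 0:
  r1 + r2 + r3 = -b/a = -2
  r1*r2 + r1*r3 + r2*r3 = c/a = 2
  r1*r2*r3 = -d/a = 4


Product = 4


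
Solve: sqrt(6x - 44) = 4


Square both sides: 6x - 44 = 4^2 = 16
6x = 16 + 44 = 60
x = 10
Check: sqrt(6*10 - 44) = sqrt(16) = 4 ✓

x = 10


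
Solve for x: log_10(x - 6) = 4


Convert to exponential form: x - 6 = 10^4 = 10000
x = 10000 + 6 = 10006
Check: log_10(10006 - 6) = log_10(10000) = log_10(10000) = 4 ✓

x = 10006


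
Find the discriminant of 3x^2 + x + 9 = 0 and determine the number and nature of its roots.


For ax^2 + bx + c = 0, discriminant D = b^2 - 4ac
Here a = 3, b = 1, c = 9
D = (1)^2 - 4(3)(9) = 1 - 108 = -107

D = -107 < 0
The equation has no real roots (2 complex conjugate roots).

Discriminant = -107, no real roots (2 complex conjugate roots)


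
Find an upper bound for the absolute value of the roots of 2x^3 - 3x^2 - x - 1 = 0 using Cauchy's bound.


Cauchy's bound: all roots r satisfy |r| <= 1 + max(|a_i/a_n|) for i = 0,...,n-1
where a_n is the leading coefficient.

Coefficients: [2, -3, -1, -1]
Leading coefficient a_n = 2
Ratios |a_i/a_n|: 3/2, 1/2, 1/2
Maximum ratio: 3/2
Cauchy's bound: |r| <= 1 + 3/2 = 5/2

Upper bound = 5/2


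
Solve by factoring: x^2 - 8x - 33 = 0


We need two numbers that multiply to -33 and add to -8.
Those numbers are 3 and -11 (since 3 * (-11) = -33 and 3 + (-11) = -8).
So x^2 - 8x - 33 = (x + 3)(x - 11) = 0
Setting each factor to zero: x = -3 or x = 11

x = -3, x = 11


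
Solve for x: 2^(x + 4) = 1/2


Express both sides with the same base.
1/2 = 2^(-1)
Since the bases match, equate exponents: x + 4 = -1
So x = -1 - (4) = -5

x = -5


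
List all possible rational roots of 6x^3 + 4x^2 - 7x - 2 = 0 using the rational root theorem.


Rational root theorem: possible roots are ±p/q where:
  p divides the constant term (-2): p ∈ {1, 2}
  q divides the leading coefficient (6): q ∈ {1, 2, 3, 6}

All possible rational roots: -2, -1, -2/3, -1/2, -1/3, -1/6, 1/6, 1/3, 1/2, 2/3, 1, 2

-2, -1, -2/3, -1/2, -1/3, -1/6, 1/6, 1/3, 1/2, 2/3, 1, 2


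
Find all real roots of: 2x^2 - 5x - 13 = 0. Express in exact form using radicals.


Using the quadratic formula: x = (-b ± sqrt(b^2 - 4ac)) / (2a)
Here a = 2, b = -5, c = -13
Discriminant = b^2 - 4ac = (-5)^2 - 4(2)(-13) = 25 + 104 = 129
Since discriminant = 129 > 0, there are two real roots.
x = (5 ± sqrt(129)) / 4
Numerically: x ≈ 4.0895 or x ≈ -1.5895

x = (5 + sqrt(129)) / 4 or x = (5 - sqrt(129)) / 4


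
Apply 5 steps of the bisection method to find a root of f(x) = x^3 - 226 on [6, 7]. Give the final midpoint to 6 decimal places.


f(x) = x^3 - 226
f(6) = -10 < 0
f(7) = 117 > 0

Step 1: midpoint = (6.000000 + 7.000000)/2 = 6.500000
  f(6.500000) = 48.625000
  f(mid) > 0, so root is in [6.000000, 6.500000]

Step 2: midpoint = (6.000000 + 6.500000)/2 = 6.250000
  f(6.250000) = 18.140625
  f(mid) > 0, so root is in [6.000000, 6.250000]

Step 3: midpoint = (6.000000 + 6.250000)/2 = 6.125000
  f(6.125000) = 3.783203
  f(mid) > 0, so root is in [6.000000, 6.125000]

Step 4: midpoint = (6.000000 + 6.125000)/2 = 6.062500
  f(6.062500) = -3.179443
  f(mid) < 0, so root is in [6.062500, 6.125000]

Step 5: midpoint = (6.062500 + 6.125000)/2 = 6.093750
  f(6.093750) = 0.284027
  f(mid) > 0, so root is in [6.062500, 6.093750]

midpoint = 6.093750


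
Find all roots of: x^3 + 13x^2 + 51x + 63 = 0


Let p(x) = x^3 + 13x^2 + 51x + 63. By the rational root theorem (leading coefficient 1), any rational root is an integer divisor of 63: try ±1, ±2, ... in turn.
Test x = 1: value = 128 ≠ 0.
Test x = -1: value = 24 ≠ 0.
Test x = 3: value = 360 ≠ 0.
Test x = -3: value = 0 ✓, so (x + 3) is a factor.
Synthetic division by (x + 3): bring down 1; 1(-3) + 13 = 10; 10(-3) + 51 = 21; 21(-3) + 63 = 0 → quotient x^2 + 10x + 21, remainder 0.
Solve the quadratic x^2 + 10x + 21 = 0: discriminant = 10^2 - 4(1)(21) = 100 - 84 = 16.
sqrt(16) = 4, so x = (-10 ± 4)/2: x = -3 or x = -7.
Collecting all roots found:

x = -7, x = -3 (multiplicity 2)


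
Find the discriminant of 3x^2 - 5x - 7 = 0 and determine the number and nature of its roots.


For ax^2 + bx + c = 0, discriminant D = b^2 - 4ac
Here a = 3, b = -5, c = -7
D = (-5)^2 - 4(3)(-7) = 25 + 84 = 109

D = 109 > 0 but not a perfect square
The equation has 2 distinct real irrational roots.

Discriminant = 109, 2 distinct real irrational roots


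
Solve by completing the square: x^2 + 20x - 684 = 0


Start: x^2 + 20x - 684 = 0
Move constant: x^2 + 20x = 684
Half of 20 is 10, squared is 100
Add 100 to both sides: x^2 + 20x + 100 = 784
(x + 10)^2 = 784
x + 10 = ±28
x = -10 + 28 = 18 or x = -10 - 28 = -38

x = -38, x = 18


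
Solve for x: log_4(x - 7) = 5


Convert to exponential form: x - 7 = 4^5 = 1024
x = 1024 + 7 = 1031
Check: log_4(1031 - 7) = log_4(1024) = log_4(1024) = 5 ✓

x = 1031


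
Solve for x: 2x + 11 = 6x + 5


Starting with: 2x + 11 = 6x + 5
Move all x terms to left: (2 - 6)x = 5 - 11
Simplify: -4x = -6
Divide both sides by -4: x = 3/2

x = 3/2


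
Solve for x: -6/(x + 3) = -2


Multiply both sides by (x + 3): -6 = -2(x + 3)
Distribute: -6 = -2x - 6
-2x = -6 + 6 = 0
x = 0

x = 0


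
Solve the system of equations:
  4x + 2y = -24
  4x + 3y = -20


Using Cramer's rule:
Determinant D = (4)(3) - (4)(2) = 12 - 8 = 4
Dx = (-24)(3) - (-20)(2) = -72 + 40 = -32
Dy = (4)(-20) - (4)(-24) = -80 + 96 = 16
x = Dx/D = -32/4 = -8
y = Dy/D = 16/4 = 4

x = -8, y = 4


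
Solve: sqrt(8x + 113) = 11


Square both sides: 8x + 113 = 11^2 = 121
8x = 121 - 113 = 8
x = 1
Check: sqrt(8*1 + 113) = sqrt(121) = 11 ✓

x = 1


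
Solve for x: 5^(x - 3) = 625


Express both sides with the same base.
625 = 5^4
Since the bases match, equate exponents: x - 3 = 4
So x = 4 - (-3) = 7

x = 7


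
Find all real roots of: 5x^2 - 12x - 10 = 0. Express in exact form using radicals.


Using the quadratic formula: x = (-b ± sqrt(b^2 - 4ac)) / (2a)
Here a = 5, b = -12, c = -10
Discriminant = b^2 - 4ac = (-12)^2 - 4(5)(-10) = 144 + 200 = 344
Since discriminant = 344 > 0, there are two real roots.
x = (12 ± 2*sqrt(86)) / 10
Simplifying: x = (6 ± sqrt(86)) / 5
Numerically: x ≈ 3.0547 or x ≈ -0.6547

x = (6 + sqrt(86)) / 5 or x = (6 - sqrt(86)) / 5


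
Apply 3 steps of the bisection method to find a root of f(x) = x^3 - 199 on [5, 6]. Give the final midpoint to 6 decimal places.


f(x) = x^3 - 199
f(5) = -74 < 0
f(6) = 17 > 0

Step 1: midpoint = (5.000000 + 6.000000)/2 = 5.500000
  f(5.500000) = -32.625000
  f(mid) < 0, so root is in [5.500000, 6.000000]

Step 2: midpoint = (5.500000 + 6.000000)/2 = 5.750000
  f(5.750000) = -8.890625
  f(mid) < 0, so root is in [5.750000, 6.000000]

Step 3: midpoint = (5.750000 + 6.000000)/2 = 5.875000
  f(5.875000) = 3.779297
  f(mid) > 0, so root is in [5.750000, 5.875000]

midpoint = 5.875000


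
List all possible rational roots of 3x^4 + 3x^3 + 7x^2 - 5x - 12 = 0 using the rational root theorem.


Rational root theorem: possible roots are ±p/q where:
  p divides the constant term (-12): p ∈ {1, 2, 3, 4, 6, 12}
  q divides the leading coefficient (3): q ∈ {1, 3}

All possible rational roots: -12, -6, -4, -3, -2, -4/3, -1, -2/3, -1/3, 1/3, 2/3, 1, 4/3, 2, 3, 4, 6, 12

-12, -6, -4, -3, -2, -4/3, -1, -2/3, -1/3, 1/3, 2/3, 1, 4/3, 2, 3, 4, 6, 12


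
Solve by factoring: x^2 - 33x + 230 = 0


We need two numbers that multiply to 230 and add to -33.
Those numbers are -23 and -10 (since (-23) * (-10) = 230 and (-23) + (-10) = -33).
So x^2 - 33x + 230 = (x - 23)(x - 10) = 0
Setting each factor to zero: x = 23 or x = 10

x = 10, x = 23


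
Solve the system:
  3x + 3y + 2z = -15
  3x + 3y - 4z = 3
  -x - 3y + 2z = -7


Using Cramer's rule. Expand each determinant along the first row.
D  = 3*[3*2 - (-4)*(-3)] - 3*[3*2 - (-4)*(-1)] + 2*[3*(-3) - 3*(-1)]
  = 3*(-6) - 3*(2) + 2*(-6) = -36
Dx = (-15)*[3*2 - (-4)*(-3)] - 3*[3*2 - (-4)*(-7)] + 2*[3*(-3) - 3*(-7)]
  = (-15)*(-6) - 3*(-22) + 2*(12) = 180
Dy = 3*[3*2 - (-4)*(-7)] - (-15)*[3*2 - (-4)*(-1)] + 2*[3*(-7) - 3*(-1)]
  = 3*(-22) - (-15)*(2) + 2*(-18) = -72
Dz = 3*[3*(-7) - 3*(-3)] - 3*[3*(-7) - 3*(-1)] + (-15)*[3*(-3) - 3*(-1)]
  = 3*(-12) - 3*(-18) + (-15)*(-6) = 108
x = Dx/D = 180/-36 = -5, y = Dy/D = -72/-36 = 2, z = Dz/D = 108/-36 = -3
Check eq1: (3)(-5) + (3)(2) + (2)(-3) = -15 = -15 ✓
Check eq2: (3)(-5) + (3)(2) + (-4)(-3) = 3 = 3 ✓
Check eq3: (-1)(-5) + (-3)(2) + (2)(-3) = -7 = -7 ✓

x = -5, y = 2, z = -3


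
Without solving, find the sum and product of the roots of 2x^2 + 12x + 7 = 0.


By Vieta's formulas for ax^2 + bx + c = 0:
  Sum of roots = -b/a
  Product of roots = c/a

Here a = 2, b = 12, c = 7
Sum = -(12)/2 = -6
Product = 7/2 = 7/2

Sum = -6, Product = 7/2


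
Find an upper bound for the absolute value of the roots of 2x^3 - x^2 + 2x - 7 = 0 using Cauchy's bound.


Cauchy's bound: all roots r satisfy |r| <= 1 + max(|a_i/a_n|) for i = 0,...,n-1
where a_n is the leading coefficient.

Coefficients: [2, -1, 2, -7]
Leading coefficient a_n = 2
Ratios |a_i/a_n|: 1/2, 1, 7/2
Maximum ratio: 7/2
Cauchy's bound: |r| <= 1 + 7/2 = 9/2

Upper bound = 9/2


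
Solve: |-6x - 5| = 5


An absolute value equation |expr| = 5 gives two cases:
Case 1: -6x - 5 = 5
  -6x = 10, so x = -5/3
Case 2: -6x - 5 = -5
  -6x = 0, so x = 0

x = -5/3, x = 0


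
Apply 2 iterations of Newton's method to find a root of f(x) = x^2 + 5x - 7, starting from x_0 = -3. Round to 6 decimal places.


Newton's method: x_(n+1) = x_n - f(x_n)/f'(x_n)
f(x) = x^2 + 5x - 7
f'(x) = 2x + 5

Iteration 1:
  f(-3.000000) = -13.000000
  f'(-3.000000) = -1.000000
  x_1 = -3.000000 - (-13.000000)/(-1.000000) = -16.000000

Iteration 2:
  f(-16.000000) = 169.000000
  f'(-16.000000) = -27.000000
  x_2 = -16.000000 - (169.000000)/(-27.000000) = -9.740741

x_2 = -9.740741


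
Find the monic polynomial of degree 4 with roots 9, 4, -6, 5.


A monic polynomial with roots 9, 4, -6, 5 is:
p(x) = (x - 9)(x - 4)(x + 6)(x - 5)
After multiplying by (x - 9): x - 9
After multiplying by (x - 4): x^2 - 13x + 36
After multiplying by (x + 6): x^3 - 7x^2 - 42x + 216
After multiplying by (x - 5): x^4 - 12x^3 - 7x^2 + 426x - 1080

x^4 - 12x^3 - 7x^2 + 426x - 1080


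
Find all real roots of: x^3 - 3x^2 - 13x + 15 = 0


Let p(x) = x^3 - 3x^2 - 13x + 15. By the rational root theorem (leading coefficient 1), any rational root is an integer divisor of 15: try ±1, ±2, ... in turn.
Test x = 1: value = 0 ✓, so (x - 1) is a factor.
Synthetic division by (x - 1): bring down 1; 1(1) - 3 = -2; (-2)(1) - 13 = -15; (-15)(1) + 15 = 0 → quotient x^2 - 2x - 15, remainder 0.
Solve the quadratic x^2 - 2x - 15 = 0: discriminant = (-2)^2 - 4(1)(-15) = 4 + 60 = 64.
sqrt(64) = 8, so x = (2 ± 8)/2: x = 5 or x = -3.

x = -3, x = 1, x = 5


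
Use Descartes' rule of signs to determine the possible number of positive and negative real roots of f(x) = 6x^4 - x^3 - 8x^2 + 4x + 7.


Descartes' rule of signs:

For positive roots, count sign changes in f(x) = 6x^4 - x^3 - 8x^2 + 4x + 7:
Signs of coefficients: +, -, -, +, +
Number of sign changes: 2
Possible positive real roots: 2, 0

For negative roots, examine f(-x) = 6x^4 + x^3 - 8x^2 - 4x + 7:
Signs of coefficients: +, +, -, -, +
Number of sign changes: 2
Possible negative real roots: 2, 0

Positive roots: 2 or 0; Negative roots: 2 or 0


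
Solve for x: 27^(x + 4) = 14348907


Express both sides with the same base.
14348907 = 27^5
Since the bases match, equate exponents: x + 4 = 5
So x = 5 - (4) = 1

x = 1


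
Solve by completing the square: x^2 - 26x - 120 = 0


Start: x^2 - 26x - 120 = 0
Move constant: x^2 - 26x = 120
Half of -26 is -13, squared is 169
Add 169 to both sides: x^2 - 26x + 169 = 289
(x - 13)^2 = 289
x - 13 = ±17
x = 13 + 17 = 30 or x = 13 - 17 = -4

x = -4, x = 30


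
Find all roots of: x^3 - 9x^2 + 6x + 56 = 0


Let p(x) = x^3 - 9x^2 + 6x + 56. By the rational root theorem (leading coefficient 1), any rational root is an integer divisor of 56: try ±1, ±2, ... in turn.
Test x = 1: value = 54 ≠ 0.
Test x = -1: value = 40 ≠ 0.
Test x = 2: value = 40 ≠ 0.
Test x = -2: value = 0 ✓, so (x + 2) is a factor.
Synthetic division by (x + 2): bring down 1; 1(-2) - 9 = -11; (-11)(-2) + 6 = 28; 28(-2) + 56 = 0 → quotient x^2 - 11x + 28, remainder 0.
Solve the quadratic x^2 - 11x + 28 = 0: discriminant = (-11)^2 - 4(1)(28) = 121 - 112 = 9.
sqrt(9) = 3, so x = (11 ± 3)/2: x = 7 or x = 4.
Collecting all roots found:

x = -2, x = 4, x = 7


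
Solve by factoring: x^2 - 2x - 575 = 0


We need two numbers that multiply to -575 and add to -2.
Those numbers are -25 and 23 (since (-25) * 23 = -575 and (-25) + 23 = -2).
So x^2 - 2x - 575 = (x - 25)(x + 23) = 0
Setting each factor to zero: x = 25 or x = -23

x = -23, x = 25


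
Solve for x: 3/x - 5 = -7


Subtract -5 from both sides: 3/x = -2
Multiply both sides by x: 3 = -2 * x
Divide by -2: x = -3/2

x = -3/2


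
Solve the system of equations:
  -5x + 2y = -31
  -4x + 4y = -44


Using Cramer's rule:
Determinant D = (-5)(4) - (-4)(2) = -20 + 8 = -12
Dx = (-31)(4) - (-44)(2) = -124 + 88 = -36
Dy = (-5)(-44) - (-4)(-31) = 220 - 124 = 96
x = Dx/D = -36/-12 = 3
y = Dy/D = 96/-12 = -8

x = 3, y = -8


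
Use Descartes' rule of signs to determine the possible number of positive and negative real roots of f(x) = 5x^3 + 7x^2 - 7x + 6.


Descartes' rule of signs:

For positive roots, count sign changes in f(x) = 5x^3 + 7x^2 - 7x + 6:
Signs of coefficients: +, +, -, +
Number of sign changes: 2
Possible positive real roots: 2, 0

For negative roots, examine f(-x) = -5x^3 + 7x^2 + 7x + 6:
Signs of coefficients: -, +, +, +
Number of sign changes: 1
Possible negative real roots: 1

Positive roots: 2 or 0; Negative roots: 1


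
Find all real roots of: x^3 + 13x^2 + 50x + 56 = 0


Let p(x) = x^3 + 13x^2 + 50x + 56. By the rational root theorem (leading coefficient 1), any rational root is an integer divisor of 56: try ±1, ±2, ... in turn.
Test x = 1: value = 120 ≠ 0.
Test x = -1: value = 18 ≠ 0.
Test x = 2: value = 216 ≠ 0.
Test x = -2: value = 0 ✓, so (x + 2) is a factor.
Synthetic division by (x + 2): bring down 1; 1(-2) + 13 = 11; 11(-2) + 50 = 28; 28(-2) + 56 = 0 → quotient x^2 + 11x + 28, remainder 0.
Solve the quadratic x^2 + 11x + 28 = 0: discriminant = 11^2 - 4(1)(28) = 121 - 112 = 9.
sqrt(9) = 3, so x = (-11 ± 3)/2: x = -4 or x = -7.

x = -7, x = -4, x = -2


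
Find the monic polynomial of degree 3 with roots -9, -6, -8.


A monic polynomial with roots -9, -6, -8 is:
p(x) = (x + 9)(x + 6)(x + 8)
After multiplying by (x + 9): x + 9
After multiplying by (x + 6): x^2 + 15x + 54
After multiplying by (x + 8): x^3 + 23x^2 + 174x + 432

x^3 + 23x^2 + 174x + 432


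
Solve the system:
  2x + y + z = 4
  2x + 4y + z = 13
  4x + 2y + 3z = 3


Using Cramer's rule. Expand each determinant along the first row.
D  = 2*[4*3 - 1*2] - 1*[2*3 - 1*4] + 1*[2*2 - 4*4]
  = 2*(10) - 1*(2) + 1*(-12) = 6
Dx = 4*[4*3 - 1*2] - 1*[13*3 - 1*3] + 1*[13*2 - 4*3]
  = 4*(10) - 1*(36) + 1*(14) = 18
Dy = 2*[13*3 - 1*3] - 4*[2*3 - 1*4] + 1*[2*3 - 13*4]
  = 2*(36) - 4*(2) + 1*(-46) = 18
Dz = 2*[4*3 - 13*2] - 1*[2*3 - 13*4] + 4*[2*2 - 4*4]
  = 2*(-14) - 1*(-46) + 4*(-12) = -30
x = Dx/D = 18/6 = 3, y = Dy/D = 18/6 = 3, z = Dz/D = -30/6 = -5
Check eq1: (2)(3) + (1)(3) + (1)(-5) = 4 = 4 ✓
Check eq2: (2)(3) + (4)(3) + (1)(-5) = 13 = 13 ✓
Check eq3: (4)(3) + (2)(3) + (3)(-5) = 3 = 3 ✓

x = 3, y = 3, z = -5


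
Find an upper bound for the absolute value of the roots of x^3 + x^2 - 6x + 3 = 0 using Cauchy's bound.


Cauchy's bound: all roots r satisfy |r| <= 1 + max(|a_i/a_n|) for i = 0,...,n-1
where a_n is the leading coefficient.

Coefficients: [1, 1, -6, 3]
Leading coefficient a_n = 1
Ratios |a_i/a_n|: 1, 6, 3
Maximum ratio: 6
Cauchy's bound: |r| <= 1 + 6 = 7

Upper bound = 7


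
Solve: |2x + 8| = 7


An absolute value equation |expr| = 7 gives two cases:
Case 1: 2x + 8 = 7
  2x = -1, so x = -1/2
Case 2: 2x + 8 = -7
  2x = -15, so x = -15/2

x = -15/2, x = -1/2


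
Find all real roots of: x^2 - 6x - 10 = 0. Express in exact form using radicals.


Using the quadratic formula: x = (-b ± sqrt(b^2 - 4ac)) / (2a)
Here a = 1, b = -6, c = -10
Discriminant = b^2 - 4ac = (-6)^2 - 4(1)(-10) = 36 + 40 = 76
Since discriminant = 76 > 0, there are two real roots.
x = (6 ± 2*sqrt(19)) / 2
Simplifying: x = 3 ± sqrt(19)
Numerically: x ≈ 7.3589 or x ≈ -1.3589

x = 3 + sqrt(19) or x = 3 - sqrt(19)


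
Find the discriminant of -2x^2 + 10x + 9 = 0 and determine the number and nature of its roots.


For ax^2 + bx + c = 0, discriminant D = b^2 - 4ac
Here a = -2, b = 10, c = 9
D = (10)^2 - 4(-2)(9) = 100 + 72 = 172

D = 172 > 0 but not a perfect square
The equation has 2 distinct real irrational roots.

Discriminant = 172, 2 distinct real irrational roots


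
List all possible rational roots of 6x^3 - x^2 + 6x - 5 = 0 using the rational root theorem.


Rational root theorem: possible roots are ±p/q where:
  p divides the constant term (-5): p ∈ {1, 5}
  q divides the leading coefficient (6): q ∈ {1, 2, 3, 6}

All possible rational roots: -5, -5/2, -5/3, -1, -5/6, -1/2, -1/3, -1/6, 1/6, 1/3, 1/2, 5/6, 1, 5/3, 5/2, 5

-5, -5/2, -5/3, -1, -5/6, -1/2, -1/3, -1/6, 1/6, 1/3, 1/2, 5/6, 1, 5/3, 5/2, 5


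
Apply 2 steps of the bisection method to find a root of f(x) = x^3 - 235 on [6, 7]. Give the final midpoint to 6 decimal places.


f(x) = x^3 - 235
f(6) = -19 < 0
f(7) = 108 > 0

Step 1: midpoint = (6.000000 + 7.000000)/2 = 6.500000
  f(6.500000) = 39.625000
  f(mid) > 0, so root is in [6.000000, 6.500000]

Step 2: midpoint = (6.000000 + 6.500000)/2 = 6.250000
  f(6.250000) = 9.140625
  f(mid) > 0, so root is in [6.000000, 6.250000]

midpoint = 6.250000


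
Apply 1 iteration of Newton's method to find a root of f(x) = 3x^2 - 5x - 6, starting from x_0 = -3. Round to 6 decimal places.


Newton's method: x_(n+1) = x_n - f(x_n)/f'(x_n)
f(x) = 3x^2 - 5x - 6
f'(x) = 6x - 5

Iteration 1:
  f(-3.000000) = 36.000000
  f'(-3.000000) = -23.000000
  x_1 = -3.000000 - (36.000000)/(-23.000000) = -1.434783

x_1 = -1.434783


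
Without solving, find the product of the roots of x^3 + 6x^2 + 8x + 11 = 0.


By Vieta's formulas for x^3 + bx^2 + cx + d = 0:
  r1 + r2 + r3 = -b/a = -6
  r1*r2 + r1*r3 + r2*r3 = c/a = 8
  r1*r2*r3 = -d/a = -11


Product = -11


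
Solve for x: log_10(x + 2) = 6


Convert to exponential form: x + 2 = 10^6 = 1000000
x = 1000000 - 2 = 999998
Check: log_10(999998 + 2) = log_10(1000000) = log_10(1000000) = 6 ✓

x = 999998


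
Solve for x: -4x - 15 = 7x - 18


Starting with: -4x - 15 = 7x - 18
Move all x terms to left: (-4 - 7)x = -18 + 15
Simplify: -11x = -3
Divide both sides by -11: x = 3/11

x = 3/11


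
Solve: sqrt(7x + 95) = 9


Square both sides: 7x + 95 = 9^2 = 81
7x = 81 - 95 = -14
x = -2
Check: sqrt(7*(-2) + 95) = sqrt(81) = 9 ✓

x = -2


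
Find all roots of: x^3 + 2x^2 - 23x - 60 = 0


Let p(x) = x^3 + 2x^2 - 23x - 60. By the rational root theorem (leading coefficient 1), any rational root is an integer divisor of 60: try ±1, ±2, ... in turn.
Test x = 1: value = -80 ≠ 0.
Test x = -1: value = -36 ≠ 0.
Test x = 2: value = -90 ≠ 0.
Test x = -2: value = -14 ≠ 0.
Test x = 3: value = -84 ≠ 0.
Test x = -3: value = 0 ✓, so (x + 3) is a factor.
Synthetic division by (x + 3): bring down 1; 1(-3) + 2 = -1; (-1)(-3) - 23 = -20; (-20)(-3) - 60 = 0 → quotient x^2 - x - 20, remainder 0.
Solve the quadratic x^2 - x - 20 = 0: discriminant = (-1)^2 - 4(1)(-20) = 1 + 80 = 81.
sqrt(81) = 9, so x = (1 ± 9)/2: x = 5 or x = -4.
Collecting all roots found:

x = -4, x = -3, x = 5


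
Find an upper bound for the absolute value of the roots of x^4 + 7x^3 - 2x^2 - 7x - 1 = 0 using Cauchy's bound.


Cauchy's bound: all roots r satisfy |r| <= 1 + max(|a_i/a_n|) for i = 0,...,n-1
where a_n is the leading coefficient.

Coefficients: [1, 7, -2, -7, -1]
Leading coefficient a_n = 1
Ratios |a_i/a_n|: 7, 2, 7, 1
Maximum ratio: 7
Cauchy's bound: |r| <= 1 + 7 = 8

Upper bound = 8


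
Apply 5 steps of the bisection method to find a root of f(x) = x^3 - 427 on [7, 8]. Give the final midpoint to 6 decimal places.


f(x) = x^3 - 427
f(7) = -84 < 0
f(8) = 85 > 0

Step 1: midpoint = (7.000000 + 8.000000)/2 = 7.500000
  f(7.500000) = -5.125000
  f(mid) < 0, so root is in [7.500000, 8.000000]

Step 2: midpoint = (7.500000 + 8.000000)/2 = 7.750000
  f(7.750000) = 38.484375
  f(mid) > 0, so root is in [7.500000, 7.750000]

Step 3: midpoint = (7.500000 + 7.750000)/2 = 7.625000
  f(7.625000) = 16.322266
  f(mid) > 0, so root is in [7.500000, 7.625000]

Step 4: midpoint = (7.500000 + 7.625000)/2 = 7.562500
  f(7.562500) = 5.510010
  f(mid) > 0, so root is in [7.500000, 7.562500]

Step 5: midpoint = (7.500000 + 7.562500)/2 = 7.531250
  f(7.531250) = 0.170441
  f(mid) > 0, so root is in [7.500000, 7.531250]

midpoint = 7.531250


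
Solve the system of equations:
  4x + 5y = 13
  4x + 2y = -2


Using Cramer's rule:
Determinant D = (4)(2) - (4)(5) = 8 - 20 = -12
Dx = (13)(2) - (-2)(5) = 26 + 10 = 36
Dy = (4)(-2) - (4)(13) = -8 - 52 = -60
x = Dx/D = 36/-12 = -3
y = Dy/D = -60/-12 = 5

x = -3, y = 5


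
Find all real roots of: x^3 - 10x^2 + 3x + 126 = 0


Let p(x) = x^3 - 10x^2 + 3x + 126. By the rational root theorem (leading coefficient 1), any rational root is an integer divisor of 126: try ±1, ±2, ... in turn.
Test x = 1: value = 120 ≠ 0.
Test x = -1: value = 112 ≠ 0.
Test x = 2: value = 100 ≠ 0.
Test x = -2: value = 72 ≠ 0.
Test x = 3: value = 72 ≠ 0.
Test x = -3: value = 0 ✓, so (x + 3) is a factor.
Synthetic division by (x + 3): bring down 1; 1(-3) - 10 = -13; (-13)(-3) + 3 = 42; 42(-3) + 126 = 0 → quotient x^2 - 13x + 42, remainder 0.
Solve the quadratic x^2 - 13x + 42 = 0: discriminant = (-13)^2 - 4(1)(42) = 169 - 168 = 1.
sqrt(1) = 1, so x = (13 ± 1)/2: x = 7 or x = 6.

x = -3, x = 6, x = 7


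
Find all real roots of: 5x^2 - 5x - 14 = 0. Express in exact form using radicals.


Using the quadratic formula: x = (-b ± sqrt(b^2 - 4ac)) / (2a)
Here a = 5, b = -5, c = -14
Discriminant = b^2 - 4ac = (-5)^2 - 4(5)(-14) = 25 + 280 = 305
Since discriminant = 305 > 0, there are two real roots.
x = (5 ± sqrt(305)) / 10
Numerically: x ≈ 2.2464 or x ≈ -1.2464

x = (5 + sqrt(305)) / 10 or x = (5 - sqrt(305)) / 10


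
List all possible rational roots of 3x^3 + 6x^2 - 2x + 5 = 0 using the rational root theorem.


Rational root theorem: possible roots are ±p/q where:
  p divides the constant term (5): p ∈ {1, 5}
  q divides the leading coefficient (3): q ∈ {1, 3}

All possible rational roots: -5, -5/3, -1, -1/3, 1/3, 1, 5/3, 5

-5, -5/3, -1, -1/3, 1/3, 1, 5/3, 5


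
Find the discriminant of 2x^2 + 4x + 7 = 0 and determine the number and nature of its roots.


For ax^2 + bx + c = 0, discriminant D = b^2 - 4ac
Here a = 2, b = 4, c = 7
D = (4)^2 - 4(2)(7) = 16 - 56 = -40

D = -40 < 0
The equation has no real roots (2 complex conjugate roots).

Discriminant = -40, no real roots (2 complex conjugate roots)


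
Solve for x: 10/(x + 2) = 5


Multiply both sides by (x + 2): 10 = 5(x + 2)
Distribute: 10 = 5x + 10
5x = 10 - 10 = 0
x = 0

x = 0


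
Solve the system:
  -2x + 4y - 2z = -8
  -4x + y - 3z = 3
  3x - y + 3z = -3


Using Cramer's rule. Expand each determinant along the first row.
D  = (-2)*[1*3 - (-3)*(-1)] - 4*[(-4)*3 - (-3)*3] + (-2)*[(-4)*(-1) - 1*3]
  = (-2)*(0) - 4*(-3) + (-2)*(1) = 10
Dx = (-8)*[1*3 - (-3)*(-1)] - 4*[3*3 - (-3)*(-3)] + (-2)*[3*(-1) - 1*(-3)]
  = (-8)*(0) - 4*(0) + (-2)*(0) = 0
Dy = (-2)*[3*3 - (-3)*(-3)] - (-8)*[(-4)*3 - (-3)*3] + (-2)*[(-4)*(-3) - 3*3]
  = (-2)*(0) - (-8)*(-3) + (-2)*(3) = -30
Dz = (-2)*[1*(-3) - 3*(-1)] - 4*[(-4)*(-3) - 3*3] + (-8)*[(-4)*(-1) - 1*3]
  = (-2)*(0) - 4*(3) + (-8)*(1) = -20
x = Dx/D = 0/10 = 0, y = Dy/D = -30/10 = -3, z = Dz/D = -20/10 = -2
Check eq1: (-2)(0) + (4)(-3) + (-2)(-2) = -8 = -8 ✓
Check eq2: (-4)(0) + (1)(-3) + (-3)(-2) = 3 = 3 ✓
Check eq3: (3)(0) + (-1)(-3) + (3)(-2) = -3 = -3 ✓

x = 0, y = -3, z = -2


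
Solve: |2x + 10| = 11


An absolute value equation |expr| = 11 gives two cases:
Case 1: 2x + 10 = 11
  2x = 1, so x = 1/2
Case 2: 2x + 10 = -11
  2x = -21, so x = -21/2

x = -21/2, x = 1/2


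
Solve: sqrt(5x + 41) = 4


Square both sides: 5x + 41 = 4^2 = 16
5x = 16 - 41 = -25
x = -5
Check: sqrt(5*(-5) + 41) = sqrt(16) = 4 ✓

x = -5


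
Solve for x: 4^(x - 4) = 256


Express both sides with the same base.
256 = 4^4
Since the bases match, equate exponents: x - 4 = 4
So x = 4 - (-4) = 8

x = 8


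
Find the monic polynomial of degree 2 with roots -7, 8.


A monic polynomial with roots -7, 8 is:
p(x) = (x + 7)(x - 8)
After multiplying by (x + 7): x + 7
After multiplying by (x - 8): x^2 - x - 56

x^2 - x - 56


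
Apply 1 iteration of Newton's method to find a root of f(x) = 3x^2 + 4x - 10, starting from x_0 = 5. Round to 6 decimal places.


Newton's method: x_(n+1) = x_n - f(x_n)/f'(x_n)
f(x) = 3x^2 + 4x - 10
f'(x) = 6x + 4

Iteration 1:
  f(5.000000) = 85.000000
  f'(5.000000) = 34.000000
  x_1 = 5.000000 - (85.000000)/(34.000000) = 2.500000

x_1 = 2.500000


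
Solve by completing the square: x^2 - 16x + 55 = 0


Start: x^2 - 16x + 55 = 0
Move constant: x^2 - 16x = -55
Half of -16 is -8, squared is 64
Add 64 to both sides: x^2 - 16x + 64 = 9
(x - 8)^2 = 9
x - 8 = ±3
x = 8 + 3 = 11 or x = 8 - 3 = 5

x = 5, x = 11


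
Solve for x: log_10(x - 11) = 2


Convert to exponential form: x - 11 = 10^2 = 100
x = 100 + 11 = 111
Check: log_10(111 - 11) = log_10(100) = log_10(100) = 2 ✓

x = 111


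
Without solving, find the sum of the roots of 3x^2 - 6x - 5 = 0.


By Vieta's formulas for ax^2 + bx + c = 0:
  Sum of roots = -b/a
  Product of roots = c/a

Here a = 3, b = -6, c = -5
Sum = -(-6)/3 = 2
Product = -5/3 = -5/3

Sum = 2


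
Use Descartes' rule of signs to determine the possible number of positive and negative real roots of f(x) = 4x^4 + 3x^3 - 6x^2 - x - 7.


Descartes' rule of signs:

For positive roots, count sign changes in f(x) = 4x^4 + 3x^3 - 6x^2 - x - 7:
Signs of coefficients: +, +, -, -, -
Number of sign changes: 1
Possible positive real roots: 1

For negative roots, examine f(-x) = 4x^4 - 3x^3 - 6x^2 + x - 7:
Signs of coefficients: +, -, -, +, -
Number of sign changes: 3
Possible negative real roots: 3, 1

Positive roots: 1; Negative roots: 3 or 1


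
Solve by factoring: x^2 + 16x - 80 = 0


We need two numbers that multiply to -80 and add to 16.
Those numbers are -4 and 20 (since (-4) * 20 = -80 and (-4) + 20 = 16).
So x^2 + 16x - 80 = (x - 4)(x + 20) = 0
Setting each factor to zero: x = 4 or x = -20

x = -20, x = 4


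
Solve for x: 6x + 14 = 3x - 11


Starting with: 6x + 14 = 3x - 11
Move all x terms to left: (6 - 3)x = -11 - 14
Simplify: 3x = -25
Divide both sides by 3: x = -25/3

x = -25/3


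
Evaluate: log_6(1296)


We need the exponent such that 6^? = 1296
6^4 = 1296
Therefore log_6(1296) = 4

4


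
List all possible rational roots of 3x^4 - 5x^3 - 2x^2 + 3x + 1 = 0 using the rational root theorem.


Rational root theorem: possible roots are ±p/q where:
  p divides the constant term (1): p ∈ {1}
  q divides the leading coefficient (3): q ∈ {1, 3}

All possible rational roots: -1, -1/3, 1/3, 1

-1, -1/3, 1/3, 1


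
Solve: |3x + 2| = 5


An absolute value equation |expr| = 5 gives two cases:
Case 1: 3x + 2 = 5
  3x = 3, so x = 1
Case 2: 3x + 2 = -5
  3x = -7, so x = -7/3

x = -7/3, x = 1


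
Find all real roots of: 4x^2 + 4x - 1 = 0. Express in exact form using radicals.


Using the quadratic formula: x = (-b ± sqrt(b^2 - 4ac)) / (2a)
Here a = 4, b = 4, c = -1
Discriminant = b^2 - 4ac = 4^2 - 4(4)(-1) = 16 + 16 = 32
Since discriminant = 32 > 0, there are two real roots.
x = (-4 ± 4*sqrt(2)) / 8
Simplifying: x = (-1 ± sqrt(2)) / 2
Numerically: x ≈ 0.2071 or x ≈ -1.2071

x = (-1 + sqrt(2)) / 2 or x = (-1 - sqrt(2)) / 2


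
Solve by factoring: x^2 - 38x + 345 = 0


We need two numbers that multiply to 345 and add to -38.
Those numbers are -15 and -23 (since (-15) * (-23) = 345 and (-15) + (-23) = -38).
So x^2 - 38x + 345 = (x - 15)(x - 23) = 0
Setting each factor to zero: x = 15 or x = 23

x = 15, x = 23


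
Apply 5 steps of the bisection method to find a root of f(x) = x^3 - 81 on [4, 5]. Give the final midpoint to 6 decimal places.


f(x) = x^3 - 81
f(4) = -17 < 0
f(5) = 44 > 0

Step 1: midpoint = (4.000000 + 5.000000)/2 = 4.500000
  f(4.500000) = 10.125000
  f(mid) > 0, so root is in [4.000000, 4.500000]

Step 2: midpoint = (4.000000 + 4.500000)/2 = 4.250000
  f(4.250000) = -4.234375
  f(mid) < 0, so root is in [4.250000, 4.500000]

Step 3: midpoint = (4.250000 + 4.500000)/2 = 4.375000
  f(4.375000) = 2.740234
  f(mid) > 0, so root is in [4.250000, 4.375000]

Step 4: midpoint = (4.250000 + 4.375000)/2 = 4.312500
  f(4.312500) = -0.797607
  f(mid) < 0, so root is in [4.312500, 4.375000]

Step 5: midpoint = (4.312500 + 4.375000)/2 = 4.343750
  f(4.343750) = 0.958588
  f(mid) > 0, so root is in [4.312500, 4.343750]

midpoint = 4.343750


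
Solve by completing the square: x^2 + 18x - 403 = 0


Start: x^2 + 18x - 403 = 0
Move constant: x^2 + 18x = 403
Half of 18 is 9, squared is 81
Add 81 to both sides: x^2 + 18x + 81 = 484
(x + 9)^2 = 484
x + 9 = ±22
x = -9 + 22 = 13 or x = -9 - 22 = -31

x = -31, x = 13


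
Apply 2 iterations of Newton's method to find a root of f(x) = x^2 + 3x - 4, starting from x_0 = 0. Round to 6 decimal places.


Newton's method: x_(n+1) = x_n - f(x_n)/f'(x_n)
f(x) = x^2 + 3x - 4
f'(x) = 2x + 3

Iteration 1:
  f(0.000000) = -4.000000
  f'(0.000000) = 3.000000
  x_1 = 0.000000 - (-4.000000)/(3.000000) = 1.333333

Iteration 2:
  f(1.333333) = 1.777778
  f'(1.333333) = 5.666667
  x_2 = 1.333333 - (1.777778)/(5.666667) = 1.019608

x_2 = 1.019608


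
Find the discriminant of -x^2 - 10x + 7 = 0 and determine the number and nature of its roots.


For ax^2 + bx + c = 0, discriminant D = b^2 - 4ac
Here a = -1, b = -10, c = 7
D = (-10)^2 - 4(-1)(7) = 100 + 28 = 128

D = 128 > 0 but not a perfect square
The equation has 2 distinct real irrational roots.

Discriminant = 128, 2 distinct real irrational roots


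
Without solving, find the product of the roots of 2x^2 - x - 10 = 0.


By Vieta's formulas for ax^2 + bx + c = 0:
  Sum of roots = -b/a
  Product of roots = c/a

Here a = 2, b = -1, c = -10
Sum = -(-1)/2 = 1/2
Product = -10/2 = -5

Product = -5


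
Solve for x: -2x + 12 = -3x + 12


Starting with: -2x + 12 = -3x + 12
Move all x terms to left: (-2 + 3)x = 12 - 12
Simplify: x = 0
Divide both sides by 1: x = 0

x = 0


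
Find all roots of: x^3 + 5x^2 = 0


The lowest-degree term is x^2, so x = 0 is a root with multiplicity 2. Factor out x^2:
  x + 5 = 0
Linear factor x + 5 = 0 gives x = -5.
Collecting all roots found:

x = -5, x = 0 (multiplicity 2)


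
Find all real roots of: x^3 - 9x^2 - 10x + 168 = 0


Let p(x) = x^3 - 9x^2 - 10x + 168. By the rational root theorem (leading coefficient 1), any rational root is an integer divisor of 168: try ±1, ±2, ... in turn.
Test x = 1: value = 150 ≠ 0.
Test x = -1: value = 168 ≠ 0.
Test x = 2: value = 120 ≠ 0.
Test x = -2: value = 144 ≠ 0.
Test x = 3: value = 84 ≠ 0.
Test x = -3: value = 90 ≠ 0.
Test x = 4: value = 48 ≠ 0.
Test x = -4: value = 0 ✓, so (x + 4) is a factor.
Synthetic division by (x + 4): bring down 1; 1(-4) - 9 = -13; (-13)(-4) - 10 = 42; 42(-4) + 168 = 0 → quotient x^2 - 13x + 42, remainder 0.
Solve the quadratic x^2 - 13x + 42 = 0: discriminant = (-13)^2 - 4(1)(42) = 169 - 168 = 1.
sqrt(1) = 1, so x = (13 ± 1)/2: x = 7 or x = 6.

x = -4, x = 6, x = 7


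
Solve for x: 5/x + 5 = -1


Subtract 5 from both sides: 5/x = -6
Multiply both sides by x: 5 = -6 * x
Divide by -6: x = -5/6

x = -5/6


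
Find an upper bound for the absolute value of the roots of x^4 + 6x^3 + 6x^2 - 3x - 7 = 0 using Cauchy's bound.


Cauchy's bound: all roots r satisfy |r| <= 1 + max(|a_i/a_n|) for i = 0,...,n-1
where a_n is the leading coefficient.

Coefficients: [1, 6, 6, -3, -7]
Leading coefficient a_n = 1
Ratios |a_i/a_n|: 6, 6, 3, 7
Maximum ratio: 7
Cauchy's bound: |r| <= 1 + 7 = 8

Upper bound = 8


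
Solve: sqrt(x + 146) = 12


Square both sides: x + 146 = 12^2 = 144
x = 144 - 146 = -2
x = -2
Check: sqrt(1*(-2) + 146) = sqrt(144) = 12 ✓

x = -2


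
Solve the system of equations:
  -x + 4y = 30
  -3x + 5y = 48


Using Cramer's rule:
Determinant D = (-1)(5) - (-3)(4) = -5 + 12 = 7
Dx = (30)(5) - (48)(4) = 150 - 192 = -42
Dy = (-1)(48) - (-3)(30) = -48 + 90 = 42
x = Dx/D = -42/7 = -6
y = Dy/D = 42/7 = 6

x = -6, y = 6


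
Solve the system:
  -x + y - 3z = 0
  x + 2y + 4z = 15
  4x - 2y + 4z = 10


Using Cramer's rule. Expand each determinant along the first row.
D  = (-1)*[2*4 - 4*(-2)] - 1*[1*4 - 4*4] + (-3)*[1*(-2) - 2*4]
  = (-1)*(16) - 1*(-12) + (-3)*(-10) = 26
Dx = 0*[2*4 - 4*(-2)] - 1*[15*4 - 4*10] + (-3)*[15*(-2) - 2*10]
  = 0*(16) - 1*(20) + (-3)*(-50) = 130
Dy = (-1)*[15*4 - 4*10] - 0*[1*4 - 4*4] + (-3)*[1*10 - 15*4]
  = (-1)*(20) - 0*(-12) + (-3)*(-50) = 130
Dz = (-1)*[2*10 - 15*(-2)] - 1*[1*10 - 15*4] + 0*[1*(-2) - 2*4]
  = (-1)*(50) - 1*(-50) + 0*(-10) = 0
x = Dx/D = 130/26 = 5, y = Dy/D = 130/26 = 5, z = Dz/D = 0/26 = 0
Check eq1: (-1)(5) + (1)(5) + (-3)(0) = 0 = 0 ✓
Check eq2: (1)(5) + (2)(5) + (4)(0) = 15 = 15 ✓
Check eq3: (4)(5) + (-2)(5) + (4)(0) = 10 = 10 ✓

x = 5, y = 5, z = 0
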